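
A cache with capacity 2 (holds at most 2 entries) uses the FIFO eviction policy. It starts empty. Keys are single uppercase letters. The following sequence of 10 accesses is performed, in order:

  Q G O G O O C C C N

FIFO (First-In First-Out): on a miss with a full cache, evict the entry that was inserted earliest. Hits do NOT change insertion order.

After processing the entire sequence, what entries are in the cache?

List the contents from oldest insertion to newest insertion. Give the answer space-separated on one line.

FIFO simulation (capacity=2):
  1. access Q: MISS. Cache (old->new): [Q]
  2. access G: MISS. Cache (old->new): [Q G]
  3. access O: MISS, evict Q. Cache (old->new): [G O]
  4. access G: HIT. Cache (old->new): [G O]
  5. access O: HIT. Cache (old->new): [G O]
  6. access O: HIT. Cache (old->new): [G O]
  7. access C: MISS, evict G. Cache (old->new): [O C]
  8. access C: HIT. Cache (old->new): [O C]
  9. access C: HIT. Cache (old->new): [O C]
  10. access N: MISS, evict O. Cache (old->new): [C N]
Total: 5 hits, 5 misses, 3 evictions

Answer: C N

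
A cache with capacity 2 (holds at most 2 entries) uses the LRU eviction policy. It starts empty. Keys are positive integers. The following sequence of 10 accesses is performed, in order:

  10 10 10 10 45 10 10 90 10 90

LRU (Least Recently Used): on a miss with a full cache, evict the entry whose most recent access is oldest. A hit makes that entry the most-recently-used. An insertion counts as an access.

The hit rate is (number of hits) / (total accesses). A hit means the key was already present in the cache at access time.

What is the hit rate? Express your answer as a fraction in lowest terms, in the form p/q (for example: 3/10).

Answer: 7/10

Derivation:
LRU simulation (capacity=2):
  1. access 10: MISS. Cache (LRU->MRU): [10]
  2. access 10: HIT. Cache (LRU->MRU): [10]
  3. access 10: HIT. Cache (LRU->MRU): [10]
  4. access 10: HIT. Cache (LRU->MRU): [10]
  5. access 45: MISS. Cache (LRU->MRU): [10 45]
  6. access 10: HIT. Cache (LRU->MRU): [45 10]
  7. access 10: HIT. Cache (LRU->MRU): [45 10]
  8. access 90: MISS, evict 45. Cache (LRU->MRU): [10 90]
  9. access 10: HIT. Cache (LRU->MRU): [90 10]
  10. access 90: HIT. Cache (LRU->MRU): [10 90]
Total: 7 hits, 3 misses, 1 evictions

Hit rate = 7/10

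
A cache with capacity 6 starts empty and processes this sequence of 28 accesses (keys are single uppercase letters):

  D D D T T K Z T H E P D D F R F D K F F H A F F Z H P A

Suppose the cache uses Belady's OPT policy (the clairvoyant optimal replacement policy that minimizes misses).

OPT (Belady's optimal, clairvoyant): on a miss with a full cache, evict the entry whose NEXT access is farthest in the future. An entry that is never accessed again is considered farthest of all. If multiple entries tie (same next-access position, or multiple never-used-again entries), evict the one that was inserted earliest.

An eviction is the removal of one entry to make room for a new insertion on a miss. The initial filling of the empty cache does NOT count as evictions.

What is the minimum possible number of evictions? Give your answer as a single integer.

OPT (Belady) simulation (capacity=6):
  1. access D: MISS. Cache: [D]
  2. access D: HIT. Next use of D: step 3. Cache: [D]
  3. access D: HIT. Next use of D: step 12. Cache: [D]
  4. access T: MISS. Cache: [D T]
  5. access T: HIT. Next use of T: step 8. Cache: [D T]
  6. access K: MISS. Cache: [D T K]
  7. access Z: MISS. Cache: [D T K Z]
  8. access T: HIT. Next use of T: never. Cache: [D T K Z]
  9. access H: MISS. Cache: [D T K Z H]
  10. access E: MISS. Cache: [D T K Z H E]
  11. access P: MISS, evict T (next use: never). Cache: [D K Z H E P]
  12. access D: HIT. Next use of D: step 13. Cache: [D K Z H E P]
  13. access D: HIT. Next use of D: step 17. Cache: [D K Z H E P]
  14. access F: MISS, evict E (next use: never). Cache: [D K Z H P F]
  15. access R: MISS, evict P (next use: step 27). Cache: [D K Z H F R]
  16. access F: HIT. Next use of F: step 19. Cache: [D K Z H F R]
  17. access D: HIT. Next use of D: never. Cache: [D K Z H F R]
  18. access K: HIT. Next use of K: never. Cache: [D K Z H F R]
  19. access F: HIT. Next use of F: step 20. Cache: [D K Z H F R]
  20. access F: HIT. Next use of F: step 23. Cache: [D K Z H F R]
  21. access H: HIT. Next use of H: step 26. Cache: [D K Z H F R]
  22. access A: MISS, evict D (next use: never). Cache: [K Z H F R A]
  23. access F: HIT. Next use of F: step 24. Cache: [K Z H F R A]
  24. access F: HIT. Next use of F: never. Cache: [K Z H F R A]
  25. access Z: HIT. Next use of Z: never. Cache: [K Z H F R A]
  26. access H: HIT. Next use of H: never. Cache: [K Z H F R A]
  27. access P: MISS, evict K (next use: never). Cache: [Z H F R A P]
  28. access A: HIT. Next use of A: never. Cache: [Z H F R A P]
Total: 17 hits, 11 misses, 5 evictions

Answer: 5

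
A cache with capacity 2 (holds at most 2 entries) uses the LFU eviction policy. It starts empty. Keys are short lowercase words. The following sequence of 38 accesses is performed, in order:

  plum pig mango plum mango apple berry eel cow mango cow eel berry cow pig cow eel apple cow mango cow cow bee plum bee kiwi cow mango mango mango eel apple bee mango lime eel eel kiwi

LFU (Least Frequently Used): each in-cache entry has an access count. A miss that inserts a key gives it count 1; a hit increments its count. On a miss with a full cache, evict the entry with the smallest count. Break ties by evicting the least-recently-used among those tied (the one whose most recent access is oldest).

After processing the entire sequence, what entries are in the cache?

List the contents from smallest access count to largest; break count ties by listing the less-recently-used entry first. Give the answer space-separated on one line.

LFU simulation (capacity=2):
  1. access plum: MISS. Cache: [plum(c=1)]
  2. access pig: MISS. Cache: [plum(c=1) pig(c=1)]
  3. access mango: MISS, evict plum(c=1). Cache: [pig(c=1) mango(c=1)]
  4. access plum: MISS, evict pig(c=1). Cache: [mango(c=1) plum(c=1)]
  5. access mango: HIT, count now 2. Cache: [plum(c=1) mango(c=2)]
  6. access apple: MISS, evict plum(c=1). Cache: [apple(c=1) mango(c=2)]
  7. access berry: MISS, evict apple(c=1). Cache: [berry(c=1) mango(c=2)]
  8. access eel: MISS, evict berry(c=1). Cache: [eel(c=1) mango(c=2)]
  9. access cow: MISS, evict eel(c=1). Cache: [cow(c=1) mango(c=2)]
  10. access mango: HIT, count now 3. Cache: [cow(c=1) mango(c=3)]
  11. access cow: HIT, count now 2. Cache: [cow(c=2) mango(c=3)]
  12. access eel: MISS, evict cow(c=2). Cache: [eel(c=1) mango(c=3)]
  13. access berry: MISS, evict eel(c=1). Cache: [berry(c=1) mango(c=3)]
  14. access cow: MISS, evict berry(c=1). Cache: [cow(c=1) mango(c=3)]
  15. access pig: MISS, evict cow(c=1). Cache: [pig(c=1) mango(c=3)]
  16. access cow: MISS, evict pig(c=1). Cache: [cow(c=1) mango(c=3)]
  17. access eel: MISS, evict cow(c=1). Cache: [eel(c=1) mango(c=3)]
  18. access apple: MISS, evict eel(c=1). Cache: [apple(c=1) mango(c=3)]
  19. access cow: MISS, evict apple(c=1). Cache: [cow(c=1) mango(c=3)]
  20. access mango: HIT, count now 4. Cache: [cow(c=1) mango(c=4)]
  21. access cow: HIT, count now 2. Cache: [cow(c=2) mango(c=4)]
  22. access cow: HIT, count now 3. Cache: [cow(c=3) mango(c=4)]
  23. access bee: MISS, evict cow(c=3). Cache: [bee(c=1) mango(c=4)]
  24. access plum: MISS, evict bee(c=1). Cache: [plum(c=1) mango(c=4)]
  25. access bee: MISS, evict plum(c=1). Cache: [bee(c=1) mango(c=4)]
  26. access kiwi: MISS, evict bee(c=1). Cache: [kiwi(c=1) mango(c=4)]
  27. access cow: MISS, evict kiwi(c=1). Cache: [cow(c=1) mango(c=4)]
  28. access mango: HIT, count now 5. Cache: [cow(c=1) mango(c=5)]
  29. access mango: HIT, count now 6. Cache: [cow(c=1) mango(c=6)]
  30. access mango: HIT, count now 7. Cache: [cow(c=1) mango(c=7)]
  31. access eel: MISS, evict cow(c=1). Cache: [eel(c=1) mango(c=7)]
  32. access apple: MISS, evict eel(c=1). Cache: [apple(c=1) mango(c=7)]
  33. access bee: MISS, evict apple(c=1). Cache: [bee(c=1) mango(c=7)]
  34. access mango: HIT, count now 8. Cache: [bee(c=1) mango(c=8)]
  35. access lime: MISS, evict bee(c=1). Cache: [lime(c=1) mango(c=8)]
  36. access eel: MISS, evict lime(c=1). Cache: [eel(c=1) mango(c=8)]
  37. access eel: HIT, count now 2. Cache: [eel(c=2) mango(c=8)]
  38. access kiwi: MISS, evict eel(c=2). Cache: [kiwi(c=1) mango(c=8)]
Total: 11 hits, 27 misses, 25 evictions

Answer: kiwi mango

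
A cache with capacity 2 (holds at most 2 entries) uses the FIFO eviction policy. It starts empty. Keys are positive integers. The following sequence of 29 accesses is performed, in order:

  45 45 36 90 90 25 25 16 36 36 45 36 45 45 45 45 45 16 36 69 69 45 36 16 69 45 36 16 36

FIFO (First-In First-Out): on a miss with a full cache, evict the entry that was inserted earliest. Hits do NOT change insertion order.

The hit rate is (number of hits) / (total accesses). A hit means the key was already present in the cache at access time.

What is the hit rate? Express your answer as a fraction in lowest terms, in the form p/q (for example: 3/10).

Answer: 12/29

Derivation:
FIFO simulation (capacity=2):
  1. access 45: MISS. Cache (old->new): [45]
  2. access 45: HIT. Cache (old->new): [45]
  3. access 36: MISS. Cache (old->new): [45 36]
  4. access 90: MISS, evict 45. Cache (old->new): [36 90]
  5. access 90: HIT. Cache (old->new): [36 90]
  6. access 25: MISS, evict 36. Cache (old->new): [90 25]
  7. access 25: HIT. Cache (old->new): [90 25]
  8. access 16: MISS, evict 90. Cache (old->new): [25 16]
  9. access 36: MISS, evict 25. Cache (old->new): [16 36]
  10. access 36: HIT. Cache (old->new): [16 36]
  11. access 45: MISS, evict 16. Cache (old->new): [36 45]
  12. access 36: HIT. Cache (old->new): [36 45]
  13. access 45: HIT. Cache (old->new): [36 45]
  14. access 45: HIT. Cache (old->new): [36 45]
  15. access 45: HIT. Cache (old->new): [36 45]
  16. access 45: HIT. Cache (old->new): [36 45]
  17. access 45: HIT. Cache (old->new): [36 45]
  18. access 16: MISS, evict 36. Cache (old->new): [45 16]
  19. access 36: MISS, evict 45. Cache (old->new): [16 36]
  20. access 69: MISS, evict 16. Cache (old->new): [36 69]
  21. access 69: HIT. Cache (old->new): [36 69]
  22. access 45: MISS, evict 36. Cache (old->new): [69 45]
  23. access 36: MISS, evict 69. Cache (old->new): [45 36]
  24. access 16: MISS, evict 45. Cache (old->new): [36 16]
  25. access 69: MISS, evict 36. Cache (old->new): [16 69]
  26. access 45: MISS, evict 16. Cache (old->new): [69 45]
  27. access 36: MISS, evict 69. Cache (old->new): [45 36]
  28. access 16: MISS, evict 45. Cache (old->new): [36 16]
  29. access 36: HIT. Cache (old->new): [36 16]
Total: 12 hits, 17 misses, 15 evictions

Hit rate = 12/29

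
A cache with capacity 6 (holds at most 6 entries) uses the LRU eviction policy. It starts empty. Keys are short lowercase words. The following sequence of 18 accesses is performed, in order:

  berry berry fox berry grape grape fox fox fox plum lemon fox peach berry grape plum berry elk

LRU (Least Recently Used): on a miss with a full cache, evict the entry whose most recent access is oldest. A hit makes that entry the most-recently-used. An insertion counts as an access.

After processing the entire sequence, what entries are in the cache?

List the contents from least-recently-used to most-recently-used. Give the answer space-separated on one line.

Answer: fox peach grape plum berry elk

Derivation:
LRU simulation (capacity=6):
  1. access berry: MISS. Cache (LRU->MRU): [berry]
  2. access berry: HIT. Cache (LRU->MRU): [berry]
  3. access fox: MISS. Cache (LRU->MRU): [berry fox]
  4. access berry: HIT. Cache (LRU->MRU): [fox berry]
  5. access grape: MISS. Cache (LRU->MRU): [fox berry grape]
  6. access grape: HIT. Cache (LRU->MRU): [fox berry grape]
  7. access fox: HIT. Cache (LRU->MRU): [berry grape fox]
  8. access fox: HIT. Cache (LRU->MRU): [berry grape fox]
  9. access fox: HIT. Cache (LRU->MRU): [berry grape fox]
  10. access plum: MISS. Cache (LRU->MRU): [berry grape fox plum]
  11. access lemon: MISS. Cache (LRU->MRU): [berry grape fox plum lemon]
  12. access fox: HIT. Cache (LRU->MRU): [berry grape plum lemon fox]
  13. access peach: MISS. Cache (LRU->MRU): [berry grape plum lemon fox peach]
  14. access berry: HIT. Cache (LRU->MRU): [grape plum lemon fox peach berry]
  15. access grape: HIT. Cache (LRU->MRU): [plum lemon fox peach berry grape]
  16. access plum: HIT. Cache (LRU->MRU): [lemon fox peach berry grape plum]
  17. access berry: HIT. Cache (LRU->MRU): [lemon fox peach grape plum berry]
  18. access elk: MISS, evict lemon. Cache (LRU->MRU): [fox peach grape plum berry elk]
Total: 11 hits, 7 misses, 1 evictions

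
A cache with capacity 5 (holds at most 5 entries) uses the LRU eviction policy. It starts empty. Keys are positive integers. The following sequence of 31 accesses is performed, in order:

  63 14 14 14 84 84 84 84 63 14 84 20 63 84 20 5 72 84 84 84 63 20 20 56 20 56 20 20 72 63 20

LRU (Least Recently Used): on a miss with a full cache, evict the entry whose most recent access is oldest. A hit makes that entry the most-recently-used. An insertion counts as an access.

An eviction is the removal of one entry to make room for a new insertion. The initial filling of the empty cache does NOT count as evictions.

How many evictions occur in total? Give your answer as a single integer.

LRU simulation (capacity=5):
  1. access 63: MISS. Cache (LRU->MRU): [63]
  2. access 14: MISS. Cache (LRU->MRU): [63 14]
  3. access 14: HIT. Cache (LRU->MRU): [63 14]
  4. access 14: HIT. Cache (LRU->MRU): [63 14]
  5. access 84: MISS. Cache (LRU->MRU): [63 14 84]
  6. access 84: HIT. Cache (LRU->MRU): [63 14 84]
  7. access 84: HIT. Cache (LRU->MRU): [63 14 84]
  8. access 84: HIT. Cache (LRU->MRU): [63 14 84]
  9. access 63: HIT. Cache (LRU->MRU): [14 84 63]
  10. access 14: HIT. Cache (LRU->MRU): [84 63 14]
  11. access 84: HIT. Cache (LRU->MRU): [63 14 84]
  12. access 20: MISS. Cache (LRU->MRU): [63 14 84 20]
  13. access 63: HIT. Cache (LRU->MRU): [14 84 20 63]
  14. access 84: HIT. Cache (LRU->MRU): [14 20 63 84]
  15. access 20: HIT. Cache (LRU->MRU): [14 63 84 20]
  16. access 5: MISS. Cache (LRU->MRU): [14 63 84 20 5]
  17. access 72: MISS, evict 14. Cache (LRU->MRU): [63 84 20 5 72]
  18. access 84: HIT. Cache (LRU->MRU): [63 20 5 72 84]
  19. access 84: HIT. Cache (LRU->MRU): [63 20 5 72 84]
  20. access 84: HIT. Cache (LRU->MRU): [63 20 5 72 84]
  21. access 63: HIT. Cache (LRU->MRU): [20 5 72 84 63]
  22. access 20: HIT. Cache (LRU->MRU): [5 72 84 63 20]
  23. access 20: HIT. Cache (LRU->MRU): [5 72 84 63 20]
  24. access 56: MISS, evict 5. Cache (LRU->MRU): [72 84 63 20 56]
  25. access 20: HIT. Cache (LRU->MRU): [72 84 63 56 20]
  26. access 56: HIT. Cache (LRU->MRU): [72 84 63 20 56]
  27. access 20: HIT. Cache (LRU->MRU): [72 84 63 56 20]
  28. access 20: HIT. Cache (LRU->MRU): [72 84 63 56 20]
  29. access 72: HIT. Cache (LRU->MRU): [84 63 56 20 72]
  30. access 63: HIT. Cache (LRU->MRU): [84 56 20 72 63]
  31. access 20: HIT. Cache (LRU->MRU): [84 56 72 63 20]
Total: 24 hits, 7 misses, 2 evictions

Answer: 2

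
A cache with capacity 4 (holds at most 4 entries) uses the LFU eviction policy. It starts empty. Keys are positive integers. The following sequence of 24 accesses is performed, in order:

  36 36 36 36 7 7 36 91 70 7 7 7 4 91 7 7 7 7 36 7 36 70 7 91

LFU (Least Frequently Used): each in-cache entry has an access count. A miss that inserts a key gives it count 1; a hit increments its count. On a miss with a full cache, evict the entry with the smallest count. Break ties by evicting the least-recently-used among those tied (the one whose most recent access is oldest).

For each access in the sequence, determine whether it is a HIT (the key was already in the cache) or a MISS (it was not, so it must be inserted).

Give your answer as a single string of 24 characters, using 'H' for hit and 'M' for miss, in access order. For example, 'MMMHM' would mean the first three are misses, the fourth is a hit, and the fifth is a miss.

Answer: MHHHMHHMMHHHMMHHHHHHHMHH

Derivation:
LFU simulation (capacity=4):
  1. access 36: MISS. Cache: [36(c=1)]
  2. access 36: HIT, count now 2. Cache: [36(c=2)]
  3. access 36: HIT, count now 3. Cache: [36(c=3)]
  4. access 36: HIT, count now 4. Cache: [36(c=4)]
  5. access 7: MISS. Cache: [7(c=1) 36(c=4)]
  6. access 7: HIT, count now 2. Cache: [7(c=2) 36(c=4)]
  7. access 36: HIT, count now 5. Cache: [7(c=2) 36(c=5)]
  8. access 91: MISS. Cache: [91(c=1) 7(c=2) 36(c=5)]
  9. access 70: MISS. Cache: [91(c=1) 70(c=1) 7(c=2) 36(c=5)]
  10. access 7: HIT, count now 3. Cache: [91(c=1) 70(c=1) 7(c=3) 36(c=5)]
  11. access 7: HIT, count now 4. Cache: [91(c=1) 70(c=1) 7(c=4) 36(c=5)]
  12. access 7: HIT, count now 5. Cache: [91(c=1) 70(c=1) 36(c=5) 7(c=5)]
  13. access 4: MISS, evict 91(c=1). Cache: [70(c=1) 4(c=1) 36(c=5) 7(c=5)]
  14. access 91: MISS, evict 70(c=1). Cache: [4(c=1) 91(c=1) 36(c=5) 7(c=5)]
  15. access 7: HIT, count now 6. Cache: [4(c=1) 91(c=1) 36(c=5) 7(c=6)]
  16. access 7: HIT, count now 7. Cache: [4(c=1) 91(c=1) 36(c=5) 7(c=7)]
  17. access 7: HIT, count now 8. Cache: [4(c=1) 91(c=1) 36(c=5) 7(c=8)]
  18. access 7: HIT, count now 9. Cache: [4(c=1) 91(c=1) 36(c=5) 7(c=9)]
  19. access 36: HIT, count now 6. Cache: [4(c=1) 91(c=1) 36(c=6) 7(c=9)]
  20. access 7: HIT, count now 10. Cache: [4(c=1) 91(c=1) 36(c=6) 7(c=10)]
  21. access 36: HIT, count now 7. Cache: [4(c=1) 91(c=1) 36(c=7) 7(c=10)]
  22. access 70: MISS, evict 4(c=1). Cache: [91(c=1) 70(c=1) 36(c=7) 7(c=10)]
  23. access 7: HIT, count now 11. Cache: [91(c=1) 70(c=1) 36(c=7) 7(c=11)]
  24. access 91: HIT, count now 2. Cache: [70(c=1) 91(c=2) 36(c=7) 7(c=11)]
Total: 17 hits, 7 misses, 3 evictions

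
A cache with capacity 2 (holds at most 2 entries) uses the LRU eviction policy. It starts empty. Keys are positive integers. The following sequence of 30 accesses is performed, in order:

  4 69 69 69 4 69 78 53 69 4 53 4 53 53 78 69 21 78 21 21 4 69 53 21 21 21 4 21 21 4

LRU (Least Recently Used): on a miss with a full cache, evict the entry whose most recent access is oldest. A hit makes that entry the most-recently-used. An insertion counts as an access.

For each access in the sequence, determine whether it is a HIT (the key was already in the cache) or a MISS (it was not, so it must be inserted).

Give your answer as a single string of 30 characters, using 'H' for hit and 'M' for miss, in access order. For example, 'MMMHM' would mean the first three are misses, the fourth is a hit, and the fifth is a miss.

LRU simulation (capacity=2):
  1. access 4: MISS. Cache (LRU->MRU): [4]
  2. access 69: MISS. Cache (LRU->MRU): [4 69]
  3. access 69: HIT. Cache (LRU->MRU): [4 69]
  4. access 69: HIT. Cache (LRU->MRU): [4 69]
  5. access 4: HIT. Cache (LRU->MRU): [69 4]
  6. access 69: HIT. Cache (LRU->MRU): [4 69]
  7. access 78: MISS, evict 4. Cache (LRU->MRU): [69 78]
  8. access 53: MISS, evict 69. Cache (LRU->MRU): [78 53]
  9. access 69: MISS, evict 78. Cache (LRU->MRU): [53 69]
  10. access 4: MISS, evict 53. Cache (LRU->MRU): [69 4]
  11. access 53: MISS, evict 69. Cache (LRU->MRU): [4 53]
  12. access 4: HIT. Cache (LRU->MRU): [53 4]
  13. access 53: HIT. Cache (LRU->MRU): [4 53]
  14. access 53: HIT. Cache (LRU->MRU): [4 53]
  15. access 78: MISS, evict 4. Cache (LRU->MRU): [53 78]
  16. access 69: MISS, evict 53. Cache (LRU->MRU): [78 69]
  17. access 21: MISS, evict 78. Cache (LRU->MRU): [69 21]
  18. access 78: MISS, evict 69. Cache (LRU->MRU): [21 78]
  19. access 21: HIT. Cache (LRU->MRU): [78 21]
  20. access 21: HIT. Cache (LRU->MRU): [78 21]
  21. access 4: MISS, evict 78. Cache (LRU->MRU): [21 4]
  22. access 69: MISS, evict 21. Cache (LRU->MRU): [4 69]
  23. access 53: MISS, evict 4. Cache (LRU->MRU): [69 53]
  24. access 21: MISS, evict 69. Cache (LRU->MRU): [53 21]
  25. access 21: HIT. Cache (LRU->MRU): [53 21]
  26. access 21: HIT. Cache (LRU->MRU): [53 21]
  27. access 4: MISS, evict 53. Cache (LRU->MRU): [21 4]
  28. access 21: HIT. Cache (LRU->MRU): [4 21]
  29. access 21: HIT. Cache (LRU->MRU): [4 21]
  30. access 4: HIT. Cache (LRU->MRU): [21 4]
Total: 14 hits, 16 misses, 14 evictions

Answer: MMHHHHMMMMMHHHMMMMHHMMMMHHMHHH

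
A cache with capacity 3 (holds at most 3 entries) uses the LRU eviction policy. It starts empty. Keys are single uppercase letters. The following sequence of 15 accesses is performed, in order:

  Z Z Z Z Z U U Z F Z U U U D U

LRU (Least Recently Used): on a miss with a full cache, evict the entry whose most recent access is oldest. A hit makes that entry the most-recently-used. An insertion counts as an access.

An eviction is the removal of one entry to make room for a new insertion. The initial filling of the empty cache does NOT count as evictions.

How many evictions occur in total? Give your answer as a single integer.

LRU simulation (capacity=3):
  1. access Z: MISS. Cache (LRU->MRU): [Z]
  2. access Z: HIT. Cache (LRU->MRU): [Z]
  3. access Z: HIT. Cache (LRU->MRU): [Z]
  4. access Z: HIT. Cache (LRU->MRU): [Z]
  5. access Z: HIT. Cache (LRU->MRU): [Z]
  6. access U: MISS. Cache (LRU->MRU): [Z U]
  7. access U: HIT. Cache (LRU->MRU): [Z U]
  8. access Z: HIT. Cache (LRU->MRU): [U Z]
  9. access F: MISS. Cache (LRU->MRU): [U Z F]
  10. access Z: HIT. Cache (LRU->MRU): [U F Z]
  11. access U: HIT. Cache (LRU->MRU): [F Z U]
  12. access U: HIT. Cache (LRU->MRU): [F Z U]
  13. access U: HIT. Cache (LRU->MRU): [F Z U]
  14. access D: MISS, evict F. Cache (LRU->MRU): [Z U D]
  15. access U: HIT. Cache (LRU->MRU): [Z D U]
Total: 11 hits, 4 misses, 1 evictions

Answer: 1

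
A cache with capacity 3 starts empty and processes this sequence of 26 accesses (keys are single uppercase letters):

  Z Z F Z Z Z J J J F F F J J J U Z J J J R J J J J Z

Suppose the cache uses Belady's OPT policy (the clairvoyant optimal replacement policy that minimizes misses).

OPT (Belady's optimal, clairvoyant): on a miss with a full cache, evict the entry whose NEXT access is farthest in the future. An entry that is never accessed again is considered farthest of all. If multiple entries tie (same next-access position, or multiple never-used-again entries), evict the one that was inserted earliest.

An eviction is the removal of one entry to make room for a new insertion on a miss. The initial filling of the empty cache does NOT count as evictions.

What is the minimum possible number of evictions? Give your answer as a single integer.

Answer: 2

Derivation:
OPT (Belady) simulation (capacity=3):
  1. access Z: MISS. Cache: [Z]
  2. access Z: HIT. Next use of Z: step 4. Cache: [Z]
  3. access F: MISS. Cache: [Z F]
  4. access Z: HIT. Next use of Z: step 5. Cache: [Z F]
  5. access Z: HIT. Next use of Z: step 6. Cache: [Z F]
  6. access Z: HIT. Next use of Z: step 17. Cache: [Z F]
  7. access J: MISS. Cache: [Z F J]
  8. access J: HIT. Next use of J: step 9. Cache: [Z F J]
  9. access J: HIT. Next use of J: step 13. Cache: [Z F J]
  10. access F: HIT. Next use of F: step 11. Cache: [Z F J]
  11. access F: HIT. Next use of F: step 12. Cache: [Z F J]
  12. access F: HIT. Next use of F: never. Cache: [Z F J]
  13. access J: HIT. Next use of J: step 14. Cache: [Z F J]
  14. access J: HIT. Next use of J: step 15. Cache: [Z F J]
  15. access J: HIT. Next use of J: step 18. Cache: [Z F J]
  16. access U: MISS, evict F (next use: never). Cache: [Z J U]
  17. access Z: HIT. Next use of Z: step 26. Cache: [Z J U]
  18. access J: HIT. Next use of J: step 19. Cache: [Z J U]
  19. access J: HIT. Next use of J: step 20. Cache: [Z J U]
  20. access J: HIT. Next use of J: step 22. Cache: [Z J U]
  21. access R: MISS, evict U (next use: never). Cache: [Z J R]
  22. access J: HIT. Next use of J: step 23. Cache: [Z J R]
  23. access J: HIT. Next use of J: step 24. Cache: [Z J R]
  24. access J: HIT. Next use of J: step 25. Cache: [Z J R]
  25. access J: HIT. Next use of J: never. Cache: [Z J R]
  26. access Z: HIT. Next use of Z: never. Cache: [Z J R]
Total: 21 hits, 5 misses, 2 evictions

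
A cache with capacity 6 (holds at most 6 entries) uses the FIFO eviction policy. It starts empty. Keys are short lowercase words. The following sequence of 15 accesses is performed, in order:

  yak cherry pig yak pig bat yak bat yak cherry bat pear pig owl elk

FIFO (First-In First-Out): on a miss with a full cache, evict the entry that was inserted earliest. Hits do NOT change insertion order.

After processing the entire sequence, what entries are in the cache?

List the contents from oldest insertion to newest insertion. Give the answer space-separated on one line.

FIFO simulation (capacity=6):
  1. access yak: MISS. Cache (old->new): [yak]
  2. access cherry: MISS. Cache (old->new): [yak cherry]
  3. access pig: MISS. Cache (old->new): [yak cherry pig]
  4. access yak: HIT. Cache (old->new): [yak cherry pig]
  5. access pig: HIT. Cache (old->new): [yak cherry pig]
  6. access bat: MISS. Cache (old->new): [yak cherry pig bat]
  7. access yak: HIT. Cache (old->new): [yak cherry pig bat]
  8. access bat: HIT. Cache (old->new): [yak cherry pig bat]
  9. access yak: HIT. Cache (old->new): [yak cherry pig bat]
  10. access cherry: HIT. Cache (old->new): [yak cherry pig bat]
  11. access bat: HIT. Cache (old->new): [yak cherry pig bat]
  12. access pear: MISS. Cache (old->new): [yak cherry pig bat pear]
  13. access pig: HIT. Cache (old->new): [yak cherry pig bat pear]
  14. access owl: MISS. Cache (old->new): [yak cherry pig bat pear owl]
  15. access elk: MISS, evict yak. Cache (old->new): [cherry pig bat pear owl elk]
Total: 8 hits, 7 misses, 1 evictions

Answer: cherry pig bat pear owl elk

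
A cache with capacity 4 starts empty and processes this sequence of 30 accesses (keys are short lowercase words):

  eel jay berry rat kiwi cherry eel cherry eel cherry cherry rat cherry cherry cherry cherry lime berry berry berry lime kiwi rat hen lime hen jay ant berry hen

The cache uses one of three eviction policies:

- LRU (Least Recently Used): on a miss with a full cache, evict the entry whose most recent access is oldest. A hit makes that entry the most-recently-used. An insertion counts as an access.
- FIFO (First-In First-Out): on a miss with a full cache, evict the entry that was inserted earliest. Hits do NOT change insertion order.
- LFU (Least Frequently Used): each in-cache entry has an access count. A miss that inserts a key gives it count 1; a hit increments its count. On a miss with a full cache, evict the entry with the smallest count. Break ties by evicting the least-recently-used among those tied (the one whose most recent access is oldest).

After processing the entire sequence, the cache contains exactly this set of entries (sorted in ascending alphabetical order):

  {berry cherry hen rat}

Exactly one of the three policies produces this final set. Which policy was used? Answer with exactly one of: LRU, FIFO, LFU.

Answer: LFU

Derivation:
Simulating under each policy and comparing final sets:
  LRU: final set = {ant berry hen jay} -> differs
  FIFO: final set = {ant berry hen jay} -> differs
  LFU: final set = {berry cherry hen rat} -> MATCHES target
Only LFU produces the target set.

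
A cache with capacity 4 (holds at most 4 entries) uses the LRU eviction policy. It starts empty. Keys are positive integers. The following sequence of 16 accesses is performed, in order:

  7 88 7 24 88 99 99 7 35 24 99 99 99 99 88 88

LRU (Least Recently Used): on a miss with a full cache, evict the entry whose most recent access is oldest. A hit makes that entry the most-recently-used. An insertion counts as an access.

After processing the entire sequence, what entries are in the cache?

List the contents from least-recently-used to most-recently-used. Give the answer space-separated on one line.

Answer: 35 24 99 88

Derivation:
LRU simulation (capacity=4):
  1. access 7: MISS. Cache (LRU->MRU): [7]
  2. access 88: MISS. Cache (LRU->MRU): [7 88]
  3. access 7: HIT. Cache (LRU->MRU): [88 7]
  4. access 24: MISS. Cache (LRU->MRU): [88 7 24]
  5. access 88: HIT. Cache (LRU->MRU): [7 24 88]
  6. access 99: MISS. Cache (LRU->MRU): [7 24 88 99]
  7. access 99: HIT. Cache (LRU->MRU): [7 24 88 99]
  8. access 7: HIT. Cache (LRU->MRU): [24 88 99 7]
  9. access 35: MISS, evict 24. Cache (LRU->MRU): [88 99 7 35]
  10. access 24: MISS, evict 88. Cache (LRU->MRU): [99 7 35 24]
  11. access 99: HIT. Cache (LRU->MRU): [7 35 24 99]
  12. access 99: HIT. Cache (LRU->MRU): [7 35 24 99]
  13. access 99: HIT. Cache (LRU->MRU): [7 35 24 99]
  14. access 99: HIT. Cache (LRU->MRU): [7 35 24 99]
  15. access 88: MISS, evict 7. Cache (LRU->MRU): [35 24 99 88]
  16. access 88: HIT. Cache (LRU->MRU): [35 24 99 88]
Total: 9 hits, 7 misses, 3 evictions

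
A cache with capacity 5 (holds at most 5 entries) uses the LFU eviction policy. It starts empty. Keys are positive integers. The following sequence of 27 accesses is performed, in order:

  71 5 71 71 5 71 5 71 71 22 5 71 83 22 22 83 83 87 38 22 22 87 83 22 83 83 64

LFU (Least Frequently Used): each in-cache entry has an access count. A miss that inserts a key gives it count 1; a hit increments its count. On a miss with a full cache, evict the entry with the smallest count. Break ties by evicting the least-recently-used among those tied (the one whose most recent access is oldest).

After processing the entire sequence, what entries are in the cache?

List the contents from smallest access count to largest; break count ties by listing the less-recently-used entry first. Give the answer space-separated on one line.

LFU simulation (capacity=5):
  1. access 71: MISS. Cache: [71(c=1)]
  2. access 5: MISS. Cache: [71(c=1) 5(c=1)]
  3. access 71: HIT, count now 2. Cache: [5(c=1) 71(c=2)]
  4. access 71: HIT, count now 3. Cache: [5(c=1) 71(c=3)]
  5. access 5: HIT, count now 2. Cache: [5(c=2) 71(c=3)]
  6. access 71: HIT, count now 4. Cache: [5(c=2) 71(c=4)]
  7. access 5: HIT, count now 3. Cache: [5(c=3) 71(c=4)]
  8. access 71: HIT, count now 5. Cache: [5(c=3) 71(c=5)]
  9. access 71: HIT, count now 6. Cache: [5(c=3) 71(c=6)]
  10. access 22: MISS. Cache: [22(c=1) 5(c=3) 71(c=6)]
  11. access 5: HIT, count now 4. Cache: [22(c=1) 5(c=4) 71(c=6)]
  12. access 71: HIT, count now 7. Cache: [22(c=1) 5(c=4) 71(c=7)]
  13. access 83: MISS. Cache: [22(c=1) 83(c=1) 5(c=4) 71(c=7)]
  14. access 22: HIT, count now 2. Cache: [83(c=1) 22(c=2) 5(c=4) 71(c=7)]
  15. access 22: HIT, count now 3. Cache: [83(c=1) 22(c=3) 5(c=4) 71(c=7)]
  16. access 83: HIT, count now 2. Cache: [83(c=2) 22(c=3) 5(c=4) 71(c=7)]
  17. access 83: HIT, count now 3. Cache: [22(c=3) 83(c=3) 5(c=4) 71(c=7)]
  18. access 87: MISS. Cache: [87(c=1) 22(c=3) 83(c=3) 5(c=4) 71(c=7)]
  19. access 38: MISS, evict 87(c=1). Cache: [38(c=1) 22(c=3) 83(c=3) 5(c=4) 71(c=7)]
  20. access 22: HIT, count now 4. Cache: [38(c=1) 83(c=3) 5(c=4) 22(c=4) 71(c=7)]
  21. access 22: HIT, count now 5. Cache: [38(c=1) 83(c=3) 5(c=4) 22(c=5) 71(c=7)]
  22. access 87: MISS, evict 38(c=1). Cache: [87(c=1) 83(c=3) 5(c=4) 22(c=5) 71(c=7)]
  23. access 83: HIT, count now 4. Cache: [87(c=1) 5(c=4) 83(c=4) 22(c=5) 71(c=7)]
  24. access 22: HIT, count now 6. Cache: [87(c=1) 5(c=4) 83(c=4) 22(c=6) 71(c=7)]
  25. access 83: HIT, count now 5. Cache: [87(c=1) 5(c=4) 83(c=5) 22(c=6) 71(c=7)]
  26. access 83: HIT, count now 6. Cache: [87(c=1) 5(c=4) 22(c=6) 83(c=6) 71(c=7)]
  27. access 64: MISS, evict 87(c=1). Cache: [64(c=1) 5(c=4) 22(c=6) 83(c=6) 71(c=7)]
Total: 19 hits, 8 misses, 3 evictions

Answer: 64 5 22 83 71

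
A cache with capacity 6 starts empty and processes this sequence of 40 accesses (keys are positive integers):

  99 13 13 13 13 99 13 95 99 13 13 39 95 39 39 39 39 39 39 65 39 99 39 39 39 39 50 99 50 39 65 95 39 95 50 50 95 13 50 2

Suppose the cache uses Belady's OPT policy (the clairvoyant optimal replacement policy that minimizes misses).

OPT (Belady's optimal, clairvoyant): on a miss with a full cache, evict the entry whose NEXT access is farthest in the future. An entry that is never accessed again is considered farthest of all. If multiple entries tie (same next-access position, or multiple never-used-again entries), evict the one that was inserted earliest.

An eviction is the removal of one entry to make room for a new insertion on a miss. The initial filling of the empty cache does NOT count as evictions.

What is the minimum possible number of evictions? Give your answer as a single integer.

OPT (Belady) simulation (capacity=6):
  1. access 99: MISS. Cache: [99]
  2. access 13: MISS. Cache: [99 13]
  3. access 13: HIT. Next use of 13: step 4. Cache: [99 13]
  4. access 13: HIT. Next use of 13: step 5. Cache: [99 13]
  5. access 13: HIT. Next use of 13: step 7. Cache: [99 13]
  6. access 99: HIT. Next use of 99: step 9. Cache: [99 13]
  7. access 13: HIT. Next use of 13: step 10. Cache: [99 13]
  8. access 95: MISS. Cache: [99 13 95]
  9. access 99: HIT. Next use of 99: step 22. Cache: [99 13 95]
  10. access 13: HIT. Next use of 13: step 11. Cache: [99 13 95]
  11. access 13: HIT. Next use of 13: step 38. Cache: [99 13 95]
  12. access 39: MISS. Cache: [99 13 95 39]
  13. access 95: HIT. Next use of 95: step 32. Cache: [99 13 95 39]
  14. access 39: HIT. Next use of 39: step 15. Cache: [99 13 95 39]
  15. access 39: HIT. Next use of 39: step 16. Cache: [99 13 95 39]
  16. access 39: HIT. Next use of 39: step 17. Cache: [99 13 95 39]
  17. access 39: HIT. Next use of 39: step 18. Cache: [99 13 95 39]
  18. access 39: HIT. Next use of 39: step 19. Cache: [99 13 95 39]
  19. access 39: HIT. Next use of 39: step 21. Cache: [99 13 95 39]
  20. access 65: MISS. Cache: [99 13 95 39 65]
  21. access 39: HIT. Next use of 39: step 23. Cache: [99 13 95 39 65]
  22. access 99: HIT. Next use of 99: step 28. Cache: [99 13 95 39 65]
  23. access 39: HIT. Next use of 39: step 24. Cache: [99 13 95 39 65]
  24. access 39: HIT. Next use of 39: step 25. Cache: [99 13 95 39 65]
  25. access 39: HIT. Next use of 39: step 26. Cache: [99 13 95 39 65]
  26. access 39: HIT. Next use of 39: step 30. Cache: [99 13 95 39 65]
  27. access 50: MISS. Cache: [99 13 95 39 65 50]
  28. access 99: HIT. Next use of 99: never. Cache: [99 13 95 39 65 50]
  29. access 50: HIT. Next use of 50: step 35. Cache: [99 13 95 39 65 50]
  30. access 39: HIT. Next use of 39: step 33. Cache: [99 13 95 39 65 50]
  31. access 65: HIT. Next use of 65: never. Cache: [99 13 95 39 65 50]
  32. access 95: HIT. Next use of 95: step 34. Cache: [99 13 95 39 65 50]
  33. access 39: HIT. Next use of 39: never. Cache: [99 13 95 39 65 50]
  34. access 95: HIT. Next use of 95: step 37. Cache: [99 13 95 39 65 50]
  35. access 50: HIT. Next use of 50: step 36. Cache: [99 13 95 39 65 50]
  36. access 50: HIT. Next use of 50: step 39. Cache: [99 13 95 39 65 50]
  37. access 95: HIT. Next use of 95: never. Cache: [99 13 95 39 65 50]
  38. access 13: HIT. Next use of 13: never. Cache: [99 13 95 39 65 50]
  39. access 50: HIT. Next use of 50: never. Cache: [99 13 95 39 65 50]
  40. access 2: MISS, evict 99 (next use: never). Cache: [13 95 39 65 50 2]
Total: 33 hits, 7 misses, 1 evictions

Answer: 1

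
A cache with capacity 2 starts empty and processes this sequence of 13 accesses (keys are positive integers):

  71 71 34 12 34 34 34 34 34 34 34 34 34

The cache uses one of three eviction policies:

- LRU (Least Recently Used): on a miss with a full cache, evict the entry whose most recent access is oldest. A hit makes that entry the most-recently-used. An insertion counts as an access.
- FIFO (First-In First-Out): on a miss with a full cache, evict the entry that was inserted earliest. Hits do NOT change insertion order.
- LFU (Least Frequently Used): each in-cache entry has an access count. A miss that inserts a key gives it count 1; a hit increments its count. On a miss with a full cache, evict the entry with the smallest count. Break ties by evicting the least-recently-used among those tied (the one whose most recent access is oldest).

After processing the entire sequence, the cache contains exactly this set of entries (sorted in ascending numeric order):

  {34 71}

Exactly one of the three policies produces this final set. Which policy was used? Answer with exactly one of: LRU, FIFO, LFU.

Answer: LFU

Derivation:
Simulating under each policy and comparing final sets:
  LRU: final set = {12 34} -> differs
  FIFO: final set = {12 34} -> differs
  LFU: final set = {34 71} -> MATCHES target
Only LFU produces the target set.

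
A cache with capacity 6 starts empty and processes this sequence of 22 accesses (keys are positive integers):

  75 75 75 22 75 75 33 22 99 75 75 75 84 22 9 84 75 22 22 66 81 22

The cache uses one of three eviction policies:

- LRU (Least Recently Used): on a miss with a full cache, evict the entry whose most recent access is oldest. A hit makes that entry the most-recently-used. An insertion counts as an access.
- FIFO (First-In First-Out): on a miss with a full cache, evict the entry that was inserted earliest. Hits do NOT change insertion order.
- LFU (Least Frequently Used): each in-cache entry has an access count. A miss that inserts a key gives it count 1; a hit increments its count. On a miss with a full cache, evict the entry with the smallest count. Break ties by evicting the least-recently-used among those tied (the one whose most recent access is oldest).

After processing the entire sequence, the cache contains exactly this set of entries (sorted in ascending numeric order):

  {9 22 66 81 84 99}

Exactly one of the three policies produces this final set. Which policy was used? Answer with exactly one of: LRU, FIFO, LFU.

Answer: FIFO

Derivation:
Simulating under each policy and comparing final sets:
  LRU: final set = {9 22 66 75 81 84} -> differs
  FIFO: final set = {9 22 66 81 84 99} -> MATCHES target
  LFU: final set = {9 22 66 75 81 84} -> differs
Only FIFO produces the target set.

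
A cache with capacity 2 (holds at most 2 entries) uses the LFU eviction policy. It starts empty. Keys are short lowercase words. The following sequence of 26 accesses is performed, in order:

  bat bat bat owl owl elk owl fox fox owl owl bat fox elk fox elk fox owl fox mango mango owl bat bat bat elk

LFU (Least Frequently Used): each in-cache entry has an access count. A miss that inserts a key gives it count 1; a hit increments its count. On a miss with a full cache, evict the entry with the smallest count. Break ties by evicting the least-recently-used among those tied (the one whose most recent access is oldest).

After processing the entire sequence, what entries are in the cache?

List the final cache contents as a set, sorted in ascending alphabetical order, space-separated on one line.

LFU simulation (capacity=2):
  1. access bat: MISS. Cache: [bat(c=1)]
  2. access bat: HIT, count now 2. Cache: [bat(c=2)]
  3. access bat: HIT, count now 3. Cache: [bat(c=3)]
  4. access owl: MISS. Cache: [owl(c=1) bat(c=3)]
  5. access owl: HIT, count now 2. Cache: [owl(c=2) bat(c=3)]
  6. access elk: MISS, evict owl(c=2). Cache: [elk(c=1) bat(c=3)]
  7. access owl: MISS, evict elk(c=1). Cache: [owl(c=1) bat(c=3)]
  8. access fox: MISS, evict owl(c=1). Cache: [fox(c=1) bat(c=3)]
  9. access fox: HIT, count now 2. Cache: [fox(c=2) bat(c=3)]
  10. access owl: MISS, evict fox(c=2). Cache: [owl(c=1) bat(c=3)]
  11. access owl: HIT, count now 2. Cache: [owl(c=2) bat(c=3)]
  12. access bat: HIT, count now 4. Cache: [owl(c=2) bat(c=4)]
  13. access fox: MISS, evict owl(c=2). Cache: [fox(c=1) bat(c=4)]
  14. access elk: MISS, evict fox(c=1). Cache: [elk(c=1) bat(c=4)]
  15. access fox: MISS, evict elk(c=1). Cache: [fox(c=1) bat(c=4)]
  16. access elk: MISS, evict fox(c=1). Cache: [elk(c=1) bat(c=4)]
  17. access fox: MISS, evict elk(c=1). Cache: [fox(c=1) bat(c=4)]
  18. access owl: MISS, evict fox(c=1). Cache: [owl(c=1) bat(c=4)]
  19. access fox: MISS, evict owl(c=1). Cache: [fox(c=1) bat(c=4)]
  20. access mango: MISS, evict fox(c=1). Cache: [mango(c=1) bat(c=4)]
  21. access mango: HIT, count now 2. Cache: [mango(c=2) bat(c=4)]
  22. access owl: MISS, evict mango(c=2). Cache: [owl(c=1) bat(c=4)]
  23. access bat: HIT, count now 5. Cache: [owl(c=1) bat(c=5)]
  24. access bat: HIT, count now 6. Cache: [owl(c=1) bat(c=6)]
  25. access bat: HIT, count now 7. Cache: [owl(c=1) bat(c=7)]
  26. access elk: MISS, evict owl(c=1). Cache: [elk(c=1) bat(c=7)]
Total: 10 hits, 16 misses, 14 evictions

Answer: bat elk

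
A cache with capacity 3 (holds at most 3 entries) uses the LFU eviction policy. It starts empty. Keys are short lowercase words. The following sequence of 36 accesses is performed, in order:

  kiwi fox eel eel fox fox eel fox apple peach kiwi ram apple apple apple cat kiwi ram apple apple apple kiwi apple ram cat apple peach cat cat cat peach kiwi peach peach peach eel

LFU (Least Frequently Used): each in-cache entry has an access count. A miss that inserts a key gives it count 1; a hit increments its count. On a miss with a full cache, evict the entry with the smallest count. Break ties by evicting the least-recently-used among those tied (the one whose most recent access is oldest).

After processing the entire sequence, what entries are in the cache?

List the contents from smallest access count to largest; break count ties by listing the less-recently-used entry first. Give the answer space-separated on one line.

LFU simulation (capacity=3):
  1. access kiwi: MISS. Cache: [kiwi(c=1)]
  2. access fox: MISS. Cache: [kiwi(c=1) fox(c=1)]
  3. access eel: MISS. Cache: [kiwi(c=1) fox(c=1) eel(c=1)]
  4. access eel: HIT, count now 2. Cache: [kiwi(c=1) fox(c=1) eel(c=2)]
  5. access fox: HIT, count now 2. Cache: [kiwi(c=1) eel(c=2) fox(c=2)]
  6. access fox: HIT, count now 3. Cache: [kiwi(c=1) eel(c=2) fox(c=3)]
  7. access eel: HIT, count now 3. Cache: [kiwi(c=1) fox(c=3) eel(c=3)]
  8. access fox: HIT, count now 4. Cache: [kiwi(c=1) eel(c=3) fox(c=4)]
  9. access apple: MISS, evict kiwi(c=1). Cache: [apple(c=1) eel(c=3) fox(c=4)]
  10. access peach: MISS, evict apple(c=1). Cache: [peach(c=1) eel(c=3) fox(c=4)]
  11. access kiwi: MISS, evict peach(c=1). Cache: [kiwi(c=1) eel(c=3) fox(c=4)]
  12. access ram: MISS, evict kiwi(c=1). Cache: [ram(c=1) eel(c=3) fox(c=4)]
  13. access apple: MISS, evict ram(c=1). Cache: [apple(c=1) eel(c=3) fox(c=4)]
  14. access apple: HIT, count now 2. Cache: [apple(c=2) eel(c=3) fox(c=4)]
  15. access apple: HIT, count now 3. Cache: [eel(c=3) apple(c=3) fox(c=4)]
  16. access cat: MISS, evict eel(c=3). Cache: [cat(c=1) apple(c=3) fox(c=4)]
  17. access kiwi: MISS, evict cat(c=1). Cache: [kiwi(c=1) apple(c=3) fox(c=4)]
  18. access ram: MISS, evict kiwi(c=1). Cache: [ram(c=1) apple(c=3) fox(c=4)]
  19. access apple: HIT, count now 4. Cache: [ram(c=1) fox(c=4) apple(c=4)]
  20. access apple: HIT, count now 5. Cache: [ram(c=1) fox(c=4) apple(c=5)]
  21. access apple: HIT, count now 6. Cache: [ram(c=1) fox(c=4) apple(c=6)]
  22. access kiwi: MISS, evict ram(c=1). Cache: [kiwi(c=1) fox(c=4) apple(c=6)]
  23. access apple: HIT, count now 7. Cache: [kiwi(c=1) fox(c=4) apple(c=7)]
  24. access ram: MISS, evict kiwi(c=1). Cache: [ram(c=1) fox(c=4) apple(c=7)]
  25. access cat: MISS, evict ram(c=1). Cache: [cat(c=1) fox(c=4) apple(c=7)]
  26. access apple: HIT, count now 8. Cache: [cat(c=1) fox(c=4) apple(c=8)]
  27. access peach: MISS, evict cat(c=1). Cache: [peach(c=1) fox(c=4) apple(c=8)]
  28. access cat: MISS, evict peach(c=1). Cache: [cat(c=1) fox(c=4) apple(c=8)]
  29. access cat: HIT, count now 2. Cache: [cat(c=2) fox(c=4) apple(c=8)]
  30. access cat: HIT, count now 3. Cache: [cat(c=3) fox(c=4) apple(c=8)]
  31. access peach: MISS, evict cat(c=3). Cache: [peach(c=1) fox(c=4) apple(c=8)]
  32. access kiwi: MISS, evict peach(c=1). Cache: [kiwi(c=1) fox(c=4) apple(c=8)]
  33. access peach: MISS, evict kiwi(c=1). Cache: [peach(c=1) fox(c=4) apple(c=8)]
  34. access peach: HIT, count now 2. Cache: [peach(c=2) fox(c=4) apple(c=8)]
  35. access peach: HIT, count now 3. Cache: [peach(c=3) fox(c=4) apple(c=8)]
  36. access eel: MISS, evict peach(c=3). Cache: [eel(c=1) fox(c=4) apple(c=8)]
Total: 16 hits, 20 misses, 17 evictions

Answer: eel fox apple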